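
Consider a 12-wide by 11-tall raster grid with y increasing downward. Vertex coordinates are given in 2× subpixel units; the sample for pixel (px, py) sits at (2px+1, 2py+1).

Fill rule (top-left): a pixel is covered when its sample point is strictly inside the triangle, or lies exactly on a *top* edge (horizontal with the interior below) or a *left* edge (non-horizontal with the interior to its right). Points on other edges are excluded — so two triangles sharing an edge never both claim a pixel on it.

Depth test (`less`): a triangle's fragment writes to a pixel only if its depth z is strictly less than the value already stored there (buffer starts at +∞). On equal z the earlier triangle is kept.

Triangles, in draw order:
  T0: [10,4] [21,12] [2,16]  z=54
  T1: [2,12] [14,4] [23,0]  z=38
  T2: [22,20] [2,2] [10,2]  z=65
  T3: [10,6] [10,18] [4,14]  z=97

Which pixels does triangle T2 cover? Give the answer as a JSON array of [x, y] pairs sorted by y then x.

T0:
  2·area = 196
  edge (10, 4)→(21, 12): d=(11,8) right/bottom  bias=-1
  edge (21, 12)→(2, 16): d=(-19,4) right/bottom  bias=-1
  edge (2, 16)→(10, 4): d=(8,-12) top-left  bias=+0
    (5,2)@(11, 5): e=[3,173,20] → #
    (6,2)@(13, 5): e=[-13,165,44] → ·
    (4,3)@(9, 7): e=[41,143,12] → #
    (6,3)@(13, 7): e=[9,127,60] → #
    (7,3)@(15, 7): e=[-7,119,84] → ·
    (3,4)@(7, 9): e=[79,113,4] → #
    (7,4)@(15, 9): e=[15,81,100] → #
    (8,4)@(17, 9): e=[-1,73,124] → ·
    (3,5)@(7, 11): e=[101,75,20] → #
    (8,5)@(17, 11): e=[21,35,140] → #
    (9,5)@(19, 11): e=[5,27,164] → #
    (10,5)@(21, 11): e=[-11,19,188] → ·
  covered (24 px):
    · · · · · · · · · · · ·
    · · · · · · · · · · · ·
    · · · · · # · · · · · ·
    · · · · # # # · · · · ·
    · · · # # # # # · · · ·
    · · · # # # # # # # · ·
    · · # # # # # # · · · ·
    · # # · · · · · · · · ·
    · · · · · · · · · · · ·
    · · · · · · · · · · · ·
    · · · · · · · · · · · ·
T1:
  2·area = 24
  edge (2, 12)→(14, 4): d=(12,-8) top-left  bias=+0
  edge (14, 4)→(23, 0): d=(9,-4) top-left  bias=+0
  edge (23, 0)→(2, 12): d=(-21,12) right/bottom  bias=-1
    (10,0)@(21, 1): e=[20,1,3] → #
    (11,0)@(23, 1): e=[36,9,-21] → ·
    (8,1)@(17, 3): e=[12,3,9] → #
    (9,1)@(19, 3): e=[28,11,-15] → ·
    (10,1)@(21, 3): e=[44,19,-39] → ·
    (6,2)@(13, 5): e=[4,5,15] → #
    (7,2)@(15, 5): e=[20,13,-9] → ·
    (8,2)@(17, 5): e=[36,21,-33] → ·
    (6,3)@(13, 7): e=[28,23,-27] → ·
    (3,4)@(7, 9): e=[4,17,3] → #
    (4,4)@(9, 9): e=[20,25,-21] → ·
    (3,5)@(7, 11): e=[28,35,-39] → ·
  covered (4 px):
    · · · · · · · · · · # ·
    · · · · · · · · # · · ·
    · · · · · · # · · · · ·
    · · · · · · · · · · · ·
    · · · # · · · · · · · ·
    · · · · · · · · · · · ·
    · · · · · · · · · · · ·
    · · · · · · · · · · · ·
    · · · · · · · · · · · ·
    · · · · · · · · · · · ·
    · · · · · · · · · · · ·
T2:
  2·area = 144
  edge (22, 20)→(2, 2): d=(-20,-18) top-left  bias=+0
  edge (2, 2)→(10, 2): d=(8,0) top-left  bias=+0
  edge (10, 2)→(22, 20): d=(12,18) right/bottom  bias=-1
    (2,1)@(5, 3): e=[34,8,102] → #
    (3,1)@(7, 3): e=[70,8,66] → #
    (4,1)@(9, 3): e=[106,8,30] → #
    (5,1)@(11, 3): e=[142,8,-6] → ·
    (2,2)@(5, 5): e=[-6,24,126] → ·
    (3,2)@(7, 5): e=[30,24,90] → #
    (5,2)@(11, 5): e=[102,24,18] → #
    (6,2)@(13, 5): e=[138,24,-18] → ·
    (3,3)@(7, 7): e=[-10,40,114] → ·
    (4,3)@(9, 7): e=[26,40,78] → #
    (6,3)@(13, 7): e=[98,40,6] → #
    (7,3)@(15, 7): e=[134,40,-30] → ·
  covered (18 px):
    · · · · · · · · · · · ·
    · · # # # · · · · · · ·
    · · · # # # · · · · · ·
    · · · · # # # · · · · ·
    · · · · · # # · · · · ·
    · · · · · · # # · · · ·
    · · · · · · · # # · · ·
    · · · · · · · · # · · ·
    · · · · · · · · · # · ·
    · · · · · · · · · · # ·
    · · · · · · · · · · · ·
T3:
  2·area = 72
  edge (10, 6)→(10, 18): d=(0,12) right/bottom  bias=-1
  edge (10, 18)→(4, 14): d=(-6,-4) top-left  bias=+0
  edge (4, 14)→(10, 6): d=(6,-8) top-left  bias=+0
    (4,4)@(9, 9): e=[12,50,10] → #
    (5,4)@(11, 9): e=[-12,58,26] → ·
    (3,5)@(7, 11): e=[36,30,6] → #
    (5,5)@(11, 11): e=[-12,46,38] → ·
    (2,6)@(5, 13): e=[60,10,2] → #
    (5,6)@(11, 13): e=[-12,34,50] → ·
    (2,7)@(5, 15): e=[60,-2,14] → ·
    (3,7)@(7, 15): e=[36,6,30] → #
    (5,7)@(11, 15): e=[-12,22,62] → ·
    (3,8)@(7, 17): e=[36,-6,42] → ·
    (4,8)@(9, 17): e=[12,2,58] → #
    (5,8)@(11, 17): e=[-12,10,74] → ·
  covered (9 px):
    · · · · · · · · · · · ·
    · · · · · · · · · · · ·
    · · · · · · · · · · · ·
    · · · · · · · · · · · ·
    · · · · # · · · · · · ·
    · · · # # · · · · · · ·
    · · # # # · · · · · · ·
    · · · # # · · · · · · ·
    · · · · # · · · · · · ·
    · · · · · · · · · · · ·
    · · · · · · · · · · · ·

Final: [[2,1],[3,1],[4,1],[3,2],[4,2],[5,2],[4,3],[5,3],[6,3],[5,4],[6,4],[6,5],[7,5],[7,6],[8,6],[8,7],[9,8],[10,9]]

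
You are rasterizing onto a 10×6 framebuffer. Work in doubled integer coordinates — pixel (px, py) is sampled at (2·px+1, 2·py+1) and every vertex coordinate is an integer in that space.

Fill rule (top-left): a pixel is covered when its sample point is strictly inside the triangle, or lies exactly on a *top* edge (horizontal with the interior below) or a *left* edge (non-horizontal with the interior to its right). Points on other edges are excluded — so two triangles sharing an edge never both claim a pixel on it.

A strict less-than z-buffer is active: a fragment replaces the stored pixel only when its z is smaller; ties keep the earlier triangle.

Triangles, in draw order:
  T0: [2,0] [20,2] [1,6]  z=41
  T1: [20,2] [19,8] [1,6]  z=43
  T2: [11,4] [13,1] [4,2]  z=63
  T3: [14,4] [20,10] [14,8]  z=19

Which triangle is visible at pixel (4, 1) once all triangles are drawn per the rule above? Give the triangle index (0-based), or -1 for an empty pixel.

T0:
  2·area = 110
  edge (2, 0)→(20, 2): d=(18,2) right/bottom  bias=-1
  edge (20, 2)→(1, 6): d=(-19,4) right/bottom  bias=-1
  edge (1, 6)→(2, 0): d=(1,-6) top-left  bias=+0
    (1,0)@(3, 1): e=[16,87,7] → X
    (2,0)@(5, 1): e=[12,79,19] → X
    (3,0)@(7, 1): e=[8,71,31] → X
    (4,0)@(9, 1): e=[4,63,43] → X
    (5,0)@(11, 1): e=[0,55,55] → .  [on edge]
    (1,1)@(3, 3): e=[52,49,9] → X
    (5,1)@(11, 3): e=[36,17,57] → X
    (6,1)@(13, 3): e=[32,9,69] → X
    (7,1)@(15, 3): e=[28,1,81] → X
    (8,1)@(17, 3): e=[24,-7,93] → .
    (1,2)@(3, 5): e=[88,11,11] → X
    (3,2)@(7, 5): e=[80,-5,35] → .
  covered (13 px):
    . X X X X . . . . .
    . X X X X X X X . .
    . X X . . . . . . .
    . . . . . . . . . .
    . . . . . . . . . .
    . . . . . . . . . .
T1:
  2·area = 110
  edge (20, 2)→(19, 8): d=(-1,6) right/bottom  bias=-1
  edge (19, 8)→(1, 6): d=(-18,-2) top-left  bias=+0
  edge (1, 6)→(20, 2): d=(19,-4) top-left  bias=+0
    (8,1)@(17, 3): e=[17,86,7] → X
    (9,1)@(19, 3): e=[5,90,15] → X
    (3,2)@(7, 5): e=[75,30,5] → X
    (4,2)@(9, 5): e=[63,34,13] → X
    (5,2)@(11, 5): e=[51,38,21] → X
    (6,2)@(13, 5): e=[39,42,29] → X
    (7,2)@(15, 5): e=[27,46,37] → X
    (3,3)@(7, 7): e=[73,-6,43] → .
    (4,3)@(9, 7): e=[61,-2,51] → .
    (5,3)@(11, 7): e=[49,2,59] → X
    (5,4)@(11, 9): e=[47,-34,97] → .
    (6,4)@(13, 9): e=[35,-30,105] → .
  covered (14 px):
    . . . . . . . . . .
    . . . . . . . . X X
    . . . X X X X X X X
    . . . . . X X X X X
    . . . . . . . . . .
    . . . . . . . . . .
T2:
  2·area = 25  (B↔C swapped to make it positive)
  edge (11, 4)→(4, 2): d=(-7,-2) top-left  bias=+0
  edge (4, 2)→(13, 1): d=(9,-1) top-left  bias=+0
  edge (13, 1)→(11, 4): d=(-2,3) right/bottom  bias=-1
    (6,0)@(13, 1): e=[25,0,0] → .  [on edge]
    (4,1)@(9, 3): e=[3,14,8] → X
    (5,1)@(11, 3): e=[7,16,2] → X
    (6,1)@(13, 3): e=[11,18,-4] → .
    (4,2)@(9, 5): e=[-11,32,4] → .
    (5,2)@(11, 5): e=[-7,34,-2] → .
    (4,3)@(9, 7): e=[-25,50,0] → .  [on edge]
  covered (2 px):
    . . . . . . . . . .
    . . . . X X . . . .
    . . . . . . . . . .
    . . . . . . . . . .
    . . . . . . . . . .
    . . . . . . . . . .
T3:
  2·area = 24
  edge (14, 4)→(20, 10): d=(6,6) right/bottom  bias=-1
  edge (20, 10)→(14, 8): d=(-6,-2) top-left  bias=+0
  edge (14, 8)→(14, 4): d=(0,-4) top-left  bias=+0
    (5,0)@(11, 1): e=[0,36,-12] → .  [on edge]
    (6,1)@(13, 3): e=[0,28,-4] → .  [on edge]
    (2,2)@(5, 5): e=[60,0,-36] → .  [on edge]
    (7,2)@(15, 5): e=[0,20,4] → .  [on edge]
    (5,3)@(11, 7): e=[36,0,-12] → .  [on edge]
    (7,3)@(15, 7): e=[12,8,4] → X
    (8,3)@(17, 7): e=[0,12,12] → .  [on edge]
    (7,4)@(15, 9): e=[24,-4,4] → .
    (8,4)@(17, 9): e=[12,0,12] → X  [on edge]
    (9,4)@(19, 9): e=[0,4,20] → .  [on edge]
    (8,5)@(17, 11): e=[24,-12,12] → .
  covered (2 px):
    . . . . . . . . . .
    . . . . . . . . . .
    . . . . . . . . . .
    . . . . . . . X . .
    . . . . . . . . X .
    . . . . . . . . . .

Z-buffer (winner per pixel, '.' = empty):
  . 0 0 0 0 . . . . .
  . 0 0 0 0 0 0 0 1 1
  . 0 0 1 1 1 1 1 1 1
  . . . . . 1 1 3 1 1
  . . . . . . . . 3 .
  . . . . . . . . . .

Answer: 0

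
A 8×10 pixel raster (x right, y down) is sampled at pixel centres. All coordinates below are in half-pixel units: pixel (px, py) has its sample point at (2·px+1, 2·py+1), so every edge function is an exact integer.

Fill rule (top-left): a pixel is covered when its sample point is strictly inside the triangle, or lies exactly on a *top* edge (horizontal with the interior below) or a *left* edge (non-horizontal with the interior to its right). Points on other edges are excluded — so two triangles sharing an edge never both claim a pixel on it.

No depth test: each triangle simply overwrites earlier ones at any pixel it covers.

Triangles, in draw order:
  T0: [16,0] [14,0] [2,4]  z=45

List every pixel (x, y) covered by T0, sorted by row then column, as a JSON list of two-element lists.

T0:
  2·area = 8  (B↔C swapped to make it positive)
  edge (16, 0)→(2, 4): d=(-14,4) right/bottom  bias=-1
  edge (2, 4)→(14, 0): d=(12,-4) top-left  bias=+0
  edge (14, 0)→(16, 0): d=(2,0) top-left  bias=+0
    (5,0)@(11, 1): e=[6,0,2] → X  [on edge]
    (6,0)@(13, 1): e=[-2,8,2] → .
    (2,1)@(5, 3): e=[2,0,6] → X  [on edge]
    (3,1)@(7, 3): e=[-6,8,6] → .
    (5,1)@(11, 3): e=[-22,24,6] → .
    (2,2)@(5, 5): e=[-26,24,10] → .
  covered (2 px):
    . . . . . X . .
    . . X . . . . .
    . . . . . . . .
    . . . . . . . .
    . . . . . . . .
    . . . . . . . .
    . . . . . . . .
    . . . . . . . .
    . . . . . . . .
    . . . . . . . .

Answer: [[5,0],[2,1]]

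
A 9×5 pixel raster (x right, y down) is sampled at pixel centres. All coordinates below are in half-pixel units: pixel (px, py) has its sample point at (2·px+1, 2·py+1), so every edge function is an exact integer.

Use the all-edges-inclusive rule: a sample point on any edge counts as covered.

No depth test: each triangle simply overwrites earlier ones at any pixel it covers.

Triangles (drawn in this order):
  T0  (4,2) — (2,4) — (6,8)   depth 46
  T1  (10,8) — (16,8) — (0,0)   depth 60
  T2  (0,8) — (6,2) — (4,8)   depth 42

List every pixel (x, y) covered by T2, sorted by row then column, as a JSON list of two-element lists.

T0:
  2·area = 16  (B↔C swapped to make it positive)
  edge (4, 2)→(6, 8): d=(2,6) inclusive
  edge (6, 8)→(2, 4): d=(-4,-4) inclusive
  edge (2, 4)→(4, 2): d=(2,-2) inclusive
    (2,0)@(5, 1): e=[-8,24,0] → .  [on edge]
    (0,1)@(1, 3): e=[20,0,-4] → .  [on edge]
    (1,1)@(3, 3): e=[8,8,0] → X  [on edge]
    (2,1)@(5, 3): e=[-4,16,4] → .
    (0,2)@(1, 5): e=[24,-8,0] → .  [on edge]
    (1,2)@(3, 5): e=[12,0,4] → X  [on edge]
    (2,2)@(5, 5): e=[0,8,8] → X  [on edge]
    (3,2)@(7, 5): e=[-12,16,12] → .
    (1,3)@(3, 7): e=[16,-8,8] → .
    (2,3)@(5, 7): e=[4,0,12] → X  [on edge]
    (3,3)@(7, 7): e=[-8,8,16] → .
    (2,4)@(5, 9): e=[8,-8,16] → .
    (3,4)@(7, 9): e=[-4,0,20] → .  [on edge]
  covered (4 px):
    . . . . . . . . .
    . X . . . . . . .
    . X X . . . . . .
    . . X . . . . . .
    . . . . . . . . .
T1:
  2·area = 48  (B↔C swapped to make it positive)
  edge (10, 8)→(0, 0): d=(-10,-8) inclusive
  edge (0, 0)→(16, 8): d=(16,8) inclusive
  edge (16, 8)→(10, 8): d=(-6,0) inclusive
    (2,1)@(5, 3): e=[10,8,30] → X
    (3,1)@(7, 3): e=[26,-8,30] → .
    (2,2)@(5, 5): e=[-10,40,18] → .
    (3,2)@(7, 5): e=[6,24,18] → X
    (4,2)@(9, 5): e=[22,8,18] → X
    (5,2)@(11, 5): e=[38,-8,18] → .
    (3,3)@(7, 7): e=[-14,56,6] → .
    (4,3)@(9, 7): e=[2,40,6] → X
    (5,3)@(11, 7): e=[18,24,6] → X
    (6,3)@(13, 7): e=[34,8,6] → X
    (7,3)@(15, 7): e=[50,-8,6] → .
    (4,4)@(9, 9): e=[-18,72,-6] → .
  covered (6 px):
    . . . . . . . . .
    . . X . . . . . .
    . . . X X . . . .
    . . . . X X X . .
    . . . . . . . . .
T2:
  2·area = 24
  edge (0, 8)→(6, 2): d=(6,-6) inclusive
  edge (6, 2)→(4, 8): d=(-2,6) inclusive
  edge (4, 8)→(0, 8): d=(-4,0) inclusive
    (3,0)@(7, 1): e=[0,-4,28] → .  [on edge]
    (2,1)@(5, 3): e=[0,4,20] → X  [on edge]
    (3,1)@(7, 3): e=[12,-8,20] → .
    (1,2)@(3, 5): e=[0,12,12] → X  [on edge]
    (2,2)@(5, 5): e=[12,0,12] → X  [on edge]
    (3,2)@(7, 5): e=[24,-12,12] → .
    (0,3)@(1, 7): e=[0,20,4] → X  [on edge]
    (2,3)@(5, 7): e=[24,-4,4] → .
    (0,4)@(1, 9): e=[12,16,-4] → .
    (1,4)@(3, 9): e=[24,4,-4] → .
  covered (5 px):
    . . . . . . . . .
    . . X . . . . . .
    . X X . . . . . .
    X X . . . . . . .
    . . . . . . . . .

Result: [[2,1],[1,2],[2,2],[0,3],[1,3]]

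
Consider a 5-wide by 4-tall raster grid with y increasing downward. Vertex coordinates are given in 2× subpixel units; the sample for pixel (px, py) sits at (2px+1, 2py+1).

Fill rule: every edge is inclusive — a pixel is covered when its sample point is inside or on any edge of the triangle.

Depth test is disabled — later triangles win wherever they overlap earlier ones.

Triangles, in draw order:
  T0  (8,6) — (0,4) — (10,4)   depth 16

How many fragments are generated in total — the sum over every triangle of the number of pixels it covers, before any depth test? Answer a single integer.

T0:
  2·area = 20
  edge (8, 6)→(0, 4): d=(-8,-2) inclusive
  edge (0, 4)→(10, 4): d=(10,0) inclusive
  edge (10, 4)→(8, 6): d=(-2,2) inclusive
    (2,2)@(5, 5): e=[2,10,8] → X
    (3,2)@(7, 5): e=[6,10,4] → X
    (4,2)@(9, 5): e=[10,10,0] → X  [on edge]
    (2,3)@(5, 7): e=[-14,30,4] → .
    (3,3)@(7, 7): e=[-10,30,0] → .  [on edge]
    (4,3)@(9, 7): e=[-6,30,-4] → .
  covered (3 px):
    . . . . .
    . . . . .
    . . X X X
    . . . . .

Answer: 3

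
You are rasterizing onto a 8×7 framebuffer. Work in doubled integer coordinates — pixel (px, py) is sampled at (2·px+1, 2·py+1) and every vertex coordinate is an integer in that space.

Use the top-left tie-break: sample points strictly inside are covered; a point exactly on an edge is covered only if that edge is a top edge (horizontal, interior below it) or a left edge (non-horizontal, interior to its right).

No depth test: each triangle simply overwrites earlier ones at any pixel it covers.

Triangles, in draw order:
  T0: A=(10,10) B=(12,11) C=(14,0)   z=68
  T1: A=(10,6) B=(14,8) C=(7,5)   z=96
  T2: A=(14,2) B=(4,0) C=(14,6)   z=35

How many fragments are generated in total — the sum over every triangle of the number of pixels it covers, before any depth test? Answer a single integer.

T0:
  2·area = 24  (B↔C swapped to make it positive)
  edge (10, 10)→(14, 0): d=(4,-10) top-left  bias=+0
  edge (14, 0)→(12, 11): d=(-2,11) right/bottom  bias=-1
  edge (12, 11)→(10, 10): d=(-2,-1) top-left  bias=+0
    (6,1)@(13, 3): e=[2,5,17] → █
    (7,1)@(15, 3): e=[22,-17,19] → ·
    (6,2)@(13, 5): e=[10,1,13] → █
    (7,2)@(15, 5): e=[30,-21,15] → ·
    (6,3)@(13, 7): e=[18,-3,9] → ·
    (5,4)@(11, 9): e=[6,15,3] → █
    (6,4)@(13, 9): e=[26,-7,5] → ·
    (5,5)@(11, 11): e=[14,11,-1] → ·
  covered (3 px):
    · · · · · · · ·
    · · · · · · █ ·
    · · · · · · █ ·
    · · · · · · · ·
    · · · · · █ · ·
    · · · · · · · ·
    · · · · · · · ·
T1:
  2·area = 2
  edge (10, 6)→(14, 8): d=(4,2) right/bottom  bias=-1
  edge (14, 8)→(7, 5): d=(-7,-3) top-left  bias=+0
  edge (7, 5)→(10, 6): d=(3,1) right/bottom  bias=-1
    (0,1)@(1, 3): e=[6,-4,0] → ·  [on edge]
    (3,2)@(7, 5): e=[2,0,0] → ·  [on edge]
    (6,3)@(13, 7): e=[-2,4,0] → ·  [on edge]
  covered (0 px):
    · · · · · · · ·
    · · · · · · · ·
    · · · · · · · ·
    · · · · · · · ·
    · · · · · · · ·
    · · · · · · · ·
    · · · · · · · ·
T2:
  2·area = 40  (B↔C swapped to make it positive)
  edge (14, 2)→(14, 6): d=(0,4) right/bottom  bias=-1
  edge (14, 6)→(4, 0): d=(-10,-6) top-left  bias=+0
  edge (4, 0)→(14, 2): d=(10,2) right/bottom  bias=-1
    (3,0)@(7, 1): e=[28,8,4] → █
    (4,0)@(9, 1): e=[20,20,0] → ·  [on edge]
    (3,1)@(7, 3): e=[28,-12,24] → ·
    (4,1)@(9, 3): e=[20,0,20] → █  [on edge]
    (5,1)@(11, 3): e=[12,12,16] → █
    (6,1)@(13, 3): e=[4,24,12] → █
    (7,1)@(15, 3): e=[-4,36,8] → ·
    (4,2)@(9, 5): e=[20,-20,40] → ·
    (5,2)@(11, 5): e=[12,-8,36] → ·
    (6,2)@(13, 5): e=[4,4,32] → █
    (7,2)@(15, 5): e=[-4,16,28] → ·
    (6,3)@(13, 7): e=[4,-16,52] → ·
  covered (5 px):
    · · · █ · · · ·
    · · · · █ █ █ ·
    · · · · · · █ ·
    · · · · · · · ·
    · · · · · · · ·
    · · · · · · · ·
    · · · · · · · ·

Answer: 8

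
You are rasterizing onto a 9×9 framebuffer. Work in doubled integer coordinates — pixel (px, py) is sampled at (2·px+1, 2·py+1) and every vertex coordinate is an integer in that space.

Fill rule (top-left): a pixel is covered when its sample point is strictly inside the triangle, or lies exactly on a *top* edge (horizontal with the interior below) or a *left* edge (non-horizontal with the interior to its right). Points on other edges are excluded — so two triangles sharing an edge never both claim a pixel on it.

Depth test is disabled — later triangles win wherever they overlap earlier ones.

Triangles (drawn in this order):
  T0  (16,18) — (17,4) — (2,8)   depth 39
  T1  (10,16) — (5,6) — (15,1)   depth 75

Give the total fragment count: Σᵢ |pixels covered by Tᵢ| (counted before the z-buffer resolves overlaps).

T0:
  2·area = 206  (B↔C swapped to make it positive)
  edge (16, 18)→(2, 8): d=(-14,-10) top-left  bias=+0
  edge (2, 8)→(17, 4): d=(15,-4) top-left  bias=+0
  edge (17, 4)→(16, 18): d=(-1,14) right/bottom  bias=-1
    (7,2)@(15, 5): e=[172,7,27] → X
    (8,2)@(17, 5): e=[192,15,-1] → .
    (3,3)@(7, 7): e=[64,5,137] → X
    (4,3)@(9, 7): e=[84,13,109] → X
    (5,3)@(11, 7): e=[104,21,81] → X
    (6,3)@(13, 7): e=[124,29,53] → X
    (8,3)@(17, 7): e=[164,45,-3] → .
    (2,4)@(5, 9): e=[16,27,163] → X
    (8,4)@(17, 9): e=[136,75,-5] → .
    (2,5)@(5, 11): e=[-12,57,161] → .
    (3,5)@(7, 11): e=[8,65,133] → X
    (8,5)@(17, 11): e=[108,105,-7] → .
    (4,6)@(9, 13): e=[0,103,103] → X  [on edge]
  covered (24 px):
    . . . . . . . . .
    . . . . . . . . .
    . . . . . . . X .
    . . . X X X X X .
    . . X X X X X X .
    . . . X X X X X .
    . . . . X X X X .
    . . . . . . X X .
    . . . . . . . X .
T1:
  2·area = 125
  edge (10, 16)→(5, 6): d=(-5,-10) top-left  bias=+0
  edge (5, 6)→(15, 1): d=(10,-5) top-left  bias=+0
  edge (15, 1)→(10, 16): d=(-5,15) right/bottom  bias=-1
    (7,0)@(15, 1): e=[125,0,0] → .  [on edge]
    (5,1)@(11, 3): e=[75,0,50] → X  [on edge]
    (6,1)@(13, 3): e=[95,10,20] → X
    (7,1)@(15, 3): e=[115,20,-10] → .
    (3,2)@(7, 5): e=[25,0,100] → X  [on edge]
    (4,2)@(9, 5): e=[45,10,70] → X
    (7,2)@(15, 5): e=[105,40,-20] → .
    (1,3)@(3, 7): e=[-25,0,150] → .  [on edge]
    (3,3)@(7, 7): e=[15,20,90] → X
    (6,3)@(13, 7): e=[75,50,0] → .  [on edge]
    (3,4)@(7, 9): e=[5,40,80] → X
    (6,4)@(13, 9): e=[65,70,-10] → .
    (5,6)@(11, 13): e=[25,100,0] → .  [on edge]
  covered (15 px):
    . . . . . . . . .
    . . . . . X X . .
    . . . X X X X . .
    . . . X X X . . .
    . . . X X X . . .
    . . . . X X . . .
    . . . . X . . . .
    . . . . . . . . .
    . . . . . . . . .

Result: 39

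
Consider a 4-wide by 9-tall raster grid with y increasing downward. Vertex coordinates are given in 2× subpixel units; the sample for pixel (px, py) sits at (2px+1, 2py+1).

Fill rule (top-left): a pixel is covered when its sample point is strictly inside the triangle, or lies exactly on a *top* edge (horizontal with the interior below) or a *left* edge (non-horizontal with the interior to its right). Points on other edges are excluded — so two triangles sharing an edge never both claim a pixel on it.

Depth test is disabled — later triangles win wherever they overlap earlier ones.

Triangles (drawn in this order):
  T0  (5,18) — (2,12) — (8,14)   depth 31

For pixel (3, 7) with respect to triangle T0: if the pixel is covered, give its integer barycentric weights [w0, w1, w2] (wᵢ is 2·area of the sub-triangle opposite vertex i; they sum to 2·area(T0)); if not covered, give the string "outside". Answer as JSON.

T0:
  2·area = 30
  edge (5, 18)→(2, 12): d=(-3,-6) top-left  bias=+0
  edge (2, 12)→(8, 14): d=(6,2) right/bottom  bias=-1
  edge (8, 14)→(5, 18): d=(-3,4) right/bottom  bias=-1
    (1,6)@(3, 13): e=[3,4,23] → #
    (2,6)@(5, 13): e=[15,0,15] → ·  [on edge]
    (1,7)@(3, 15): e=[-3,16,17] → ·
    (2,7)@(5, 15): e=[9,12,9] → #
    (3,7)@(7, 15): e=[21,8,1] → #
    (2,8)@(5, 17): e=[3,24,3] → #
    (3,8)@(7, 17): e=[15,20,-5] → ·
  covered (4 px):
    · · · ·
    · · · ·
    · · · ·
    · · · ·
    · · · ·
    · · · ·
    · # · ·
    · · # #
    · · # ·

Result: [8,1,21]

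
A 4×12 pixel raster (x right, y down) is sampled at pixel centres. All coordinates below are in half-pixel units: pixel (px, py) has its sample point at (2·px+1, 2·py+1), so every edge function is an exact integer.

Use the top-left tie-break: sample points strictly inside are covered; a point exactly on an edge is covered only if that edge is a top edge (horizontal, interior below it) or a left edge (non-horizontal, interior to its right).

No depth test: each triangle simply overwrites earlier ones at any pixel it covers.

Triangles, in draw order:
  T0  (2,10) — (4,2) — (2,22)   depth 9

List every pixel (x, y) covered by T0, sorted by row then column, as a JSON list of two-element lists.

T0:
  2·area = 24
  edge (2, 10)→(4, 2): d=(2,-8) top-left  bias=+0
  edge (4, 2)→(2, 22): d=(-2,20) right/bottom  bias=-1
  edge (2, 22)→(2, 10): d=(0,-12) top-left  bias=+0
    (1,3)@(3, 7): e=[2,10,12] → █
    (2,3)@(5, 7): e=[18,-30,36] → ·
    (1,4)@(3, 9): e=[6,6,12] → █
    (2,4)@(5, 9): e=[22,-34,36] → ·
    (1,5)@(3, 11): e=[10,2,12] → █
    (2,5)@(5, 11): e=[26,-38,36] → ·
    (1,6)@(3, 13): e=[14,-2,12] → ·
  covered (3 px):
    · · · ·
    · · · ·
    · · · ·
    · █ · ·
    · █ · ·
    · █ · ·
    · · · ·
    · · · ·
    · · · ·
    · · · ·
    · · · ·
    · · · ·

Result: [[1,3],[1,4],[1,5]]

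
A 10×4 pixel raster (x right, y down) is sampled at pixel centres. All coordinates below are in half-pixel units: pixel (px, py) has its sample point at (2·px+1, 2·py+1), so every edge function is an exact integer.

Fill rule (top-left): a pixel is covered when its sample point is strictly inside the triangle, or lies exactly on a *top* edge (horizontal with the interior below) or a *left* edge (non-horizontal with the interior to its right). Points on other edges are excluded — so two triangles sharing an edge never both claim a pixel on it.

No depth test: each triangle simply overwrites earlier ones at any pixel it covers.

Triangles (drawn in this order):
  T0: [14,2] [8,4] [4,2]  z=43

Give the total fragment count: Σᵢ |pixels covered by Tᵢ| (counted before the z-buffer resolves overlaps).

T0:
  2·area = 20
  edge (14, 2)→(8, 4): d=(-6,2) right/bottom  bias=-1
  edge (8, 4)→(4, 2): d=(-4,-2) top-left  bias=+0
  edge (4, 2)→(14, 2): d=(10,0) top-left  bias=+0
    (8,0)@(17, 1): e=[0,30,-10] → ·  [on edge]
    (3,1)@(7, 3): e=[8,2,10] → █
    (4,1)@(9, 3): e=[4,6,10] → █
    (5,1)@(11, 3): e=[0,10,10] → ·  [on edge]
    (2,2)@(5, 5): e=[0,-10,30] → ·  [on edge]
    (3,2)@(7, 5): e=[-4,-6,30] → ·
    (4,2)@(9, 5): e=[-8,-2,30] → ·
  covered (2 px):
    · · · · · · · · · ·
    · · · █ █ · · · · ·
    · · · · · · · · · ·
    · · · · · · · · · ·

Final: 2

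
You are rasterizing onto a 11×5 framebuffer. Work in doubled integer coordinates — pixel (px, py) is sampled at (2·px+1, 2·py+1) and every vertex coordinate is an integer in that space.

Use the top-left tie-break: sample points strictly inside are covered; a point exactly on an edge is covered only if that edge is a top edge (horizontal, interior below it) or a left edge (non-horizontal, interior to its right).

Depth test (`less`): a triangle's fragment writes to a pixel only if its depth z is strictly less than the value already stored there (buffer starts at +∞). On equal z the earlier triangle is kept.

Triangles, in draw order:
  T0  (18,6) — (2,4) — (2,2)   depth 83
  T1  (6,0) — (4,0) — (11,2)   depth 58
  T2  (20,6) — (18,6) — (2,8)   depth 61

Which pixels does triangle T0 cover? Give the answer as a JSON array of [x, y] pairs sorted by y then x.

T0:
  2·area = 32
  edge (18, 6)→(2, 4): d=(-16,-2) top-left  bias=+0
  edge (2, 4)→(2, 2): d=(0,-2) top-left  bias=+0
  edge (2, 2)→(18, 6): d=(16,4) right/bottom  bias=-1
    (1,1)@(3, 3): e=[18,2,12] → #
    (2,1)@(5, 3): e=[22,6,4] → #
    (3,1)@(7, 3): e=[26,10,-4] → ·
    (1,2)@(3, 5): e=[-14,2,44] → ·
    (2,2)@(5, 5): e=[-10,6,36] → ·
    (5,2)@(11, 5): e=[2,18,12] → #
    (6,2)@(13, 5): e=[6,22,4] → #
    (7,2)@(15, 5): e=[10,26,-4] → ·
    (5,3)@(11, 7): e=[-30,18,44] → ·
    (6,3)@(13, 7): e=[-26,22,36] → ·
  covered (4 px):
    · · · · · · · · · · ·
    · # # · · · · · · · ·
    · · · · · # # · · · ·
    · · · · · · · · · · ·
    · · · · · · · · · · ·
T1:
  2·area = 4  (B↔C swapped to make it positive)
  edge (6, 0)→(11, 2): d=(5,2) right/bottom  bias=-1
  edge (11, 2)→(4, 0): d=(-7,-2) top-left  bias=+0
  edge (4, 0)→(6, 0): d=(2,0) top-left  bias=+0
  covered (0 px):
    · · · · · · · · · · ·
    · · · · · · · · · · ·
    · · · · · · · · · · ·
    · · · · · · · · · · ·
    · · · · · · · · · · ·
T2:
  2·area = 4  (B↔C swapped to make it positive)
  edge (20, 6)→(2, 8): d=(-18,2) right/bottom  bias=-1
  edge (2, 8)→(18, 6): d=(16,-2) top-left  bias=+0
  edge (18, 6)→(20, 6): d=(2,0) top-left  bias=+0
    (5,3)@(11, 7): e=[0,2,2] → ·  [on edge]
  covered (0 px):
    · · · · · · · · · · ·
    · · · · · · · · · · ·
    · · · · · · · · · · ·
    · · · · · · · · · · ·
    · · · · · · · · · · ·

Answer: [[1,1],[2,1],[5,2],[6,2]]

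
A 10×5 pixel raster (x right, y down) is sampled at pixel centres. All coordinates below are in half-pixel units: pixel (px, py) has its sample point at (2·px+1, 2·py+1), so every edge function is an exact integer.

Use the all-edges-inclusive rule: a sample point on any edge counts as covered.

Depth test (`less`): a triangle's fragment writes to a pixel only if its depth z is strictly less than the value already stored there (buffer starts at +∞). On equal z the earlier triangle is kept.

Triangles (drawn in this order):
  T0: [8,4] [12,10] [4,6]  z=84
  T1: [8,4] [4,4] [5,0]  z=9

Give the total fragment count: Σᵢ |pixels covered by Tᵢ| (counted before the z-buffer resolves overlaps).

T0:
  2·area = 32
  edge (8, 4)→(12, 10): d=(4,6) inclusive
  edge (12, 10)→(4, 6): d=(-8,-4) inclusive
  edge (4, 6)→(8, 4): d=(4,-2) inclusive
    (3,2)@(7, 5): e=[10,20,2] → #
    (4,2)@(9, 5): e=[-2,28,6] → ·
    (3,3)@(7, 7): e=[18,4,10] → #
    (4,3)@(9, 7): e=[6,12,14] → #
    (5,3)@(11, 7): e=[-6,20,18] → ·
    (3,4)@(7, 9): e=[26,-12,18] → ·
    (4,4)@(9, 9): e=[14,-4,22] → ·
    (5,4)@(11, 9): e=[2,4,26] → #
    (6,4)@(13, 9): e=[-10,12,30] → ·
  covered (4 px):
    · · · · · · · · · ·
    · · · · · · · · · ·
    · · · # · · · · · ·
    · · · # # · · · · ·
    · · · · · # · · · ·
T1:
  2·area = 16
  edge (8, 4)→(4, 4): d=(-4,0) inclusive
  edge (4, 4)→(5, 0): d=(1,-4) inclusive
  edge (5, 0)→(8, 4): d=(3,4) inclusive
    (2,0)@(5, 1): e=[12,1,3] → #
    (3,0)@(7, 1): e=[12,9,-5] → ·
    (2,1)@(5, 3): e=[4,3,9] → #
    (3,1)@(7, 3): e=[4,11,1] → #
    (4,1)@(9, 3): e=[4,19,-7] → ·
    (2,2)@(5, 5): e=[-4,5,15] → ·
    (3,2)@(7, 5): e=[-4,13,7] → ·
  covered (3 px):
    · · # · · · · · · ·
    · · # # · · · · · ·
    · · · · · · · · · ·
    · · · · · · · · · ·
    · · · · · · · · · ·

Final: 7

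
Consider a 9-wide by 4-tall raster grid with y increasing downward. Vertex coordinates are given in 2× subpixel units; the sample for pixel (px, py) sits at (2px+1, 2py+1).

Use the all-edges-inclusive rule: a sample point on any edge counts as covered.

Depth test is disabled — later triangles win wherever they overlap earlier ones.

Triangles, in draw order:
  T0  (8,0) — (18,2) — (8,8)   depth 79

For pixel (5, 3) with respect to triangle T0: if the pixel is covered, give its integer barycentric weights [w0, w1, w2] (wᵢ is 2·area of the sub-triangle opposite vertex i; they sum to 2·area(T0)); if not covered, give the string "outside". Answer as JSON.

T0:
  2·area = 80
  edge (8, 0)→(18, 2): d=(10,2) inclusive
  edge (18, 2)→(8, 8): d=(-10,6) inclusive
  edge (8, 8)→(8, 0): d=(0,-8) inclusive
    (4,0)@(9, 1): e=[8,64,8] → █
    (5,0)@(11, 1): e=[4,52,24] → █
    (6,0)@(13, 1): e=[0,40,40] → █  [on edge]
    (7,0)@(15, 1): e=[-4,28,56] → ·
    (4,1)@(9, 3): e=[28,44,8] → █
    (7,1)@(15, 3): e=[16,8,56] → █
    (8,1)@(17, 3): e=[12,-4,72] → ·
    (4,2)@(9, 5): e=[48,24,8] → █
    (6,2)@(13, 5): e=[40,0,40] → █  [on edge]
    (7,2)@(15, 5): e=[36,-12,56] → ·
    (4,3)@(9, 7): e=[68,4,8] → █
    (5,3)@(11, 7): e=[64,-8,24] → ·
  covered (11 px):
    · · · · █ █ █ · ·
    · · · · █ █ █ █ ·
    · · · · █ █ █ · ·
    · · · · █ · · · ·

Final: "outside"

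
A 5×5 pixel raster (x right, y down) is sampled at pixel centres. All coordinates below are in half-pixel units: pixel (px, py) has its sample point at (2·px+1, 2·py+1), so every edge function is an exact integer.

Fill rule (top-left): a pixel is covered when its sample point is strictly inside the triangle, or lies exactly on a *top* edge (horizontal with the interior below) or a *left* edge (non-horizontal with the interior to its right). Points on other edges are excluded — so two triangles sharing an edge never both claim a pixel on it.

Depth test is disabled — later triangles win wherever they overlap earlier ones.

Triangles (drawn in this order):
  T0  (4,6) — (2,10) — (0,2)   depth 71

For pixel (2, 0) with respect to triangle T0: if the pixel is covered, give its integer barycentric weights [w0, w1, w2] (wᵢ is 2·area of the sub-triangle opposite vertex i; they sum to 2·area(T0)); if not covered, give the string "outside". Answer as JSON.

T0:
  2·area = 24
  edge (4, 6)→(2, 10): d=(-2,4) right/bottom  bias=-1
  edge (2, 10)→(0, 2): d=(-2,-8) top-left  bias=+0
  edge (0, 2)→(4, 6): d=(4,4) right/bottom  bias=-1
    (0,1)@(1, 3): e=[18,6,0] → .  [on edge]
    (0,2)@(1, 5): e=[14,2,8] → X
    (1,2)@(3, 5): e=[6,18,0] → .  [on edge]
    (0,3)@(1, 7): e=[10,-2,16] → .
    (1,3)@(3, 7): e=[2,14,8] → X
    (2,3)@(5, 7): e=[-6,30,0] → .  [on edge]
    (1,4)@(3, 9): e=[-2,10,16] → .
    (3,4)@(7, 9): e=[-18,42,0] → .  [on edge]
  covered (2 px):
    . . . . .
    . . . . .
    X . . . .
    . X . . .
    . . . . .

Result: "outside"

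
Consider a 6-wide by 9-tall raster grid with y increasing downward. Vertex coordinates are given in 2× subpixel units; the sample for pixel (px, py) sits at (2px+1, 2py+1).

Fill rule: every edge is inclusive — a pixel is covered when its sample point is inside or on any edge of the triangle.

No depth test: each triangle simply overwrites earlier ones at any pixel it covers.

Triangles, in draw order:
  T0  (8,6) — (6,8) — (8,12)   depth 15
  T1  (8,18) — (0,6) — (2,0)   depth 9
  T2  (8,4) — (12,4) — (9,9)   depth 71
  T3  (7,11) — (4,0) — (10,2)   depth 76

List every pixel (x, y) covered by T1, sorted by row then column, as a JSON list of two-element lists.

T0:
  2·area = 12  (B↔C swapped to make it positive)
  edge (8, 6)→(8, 12): d=(0,6) inclusive
  edge (8, 12)→(6, 8): d=(-2,-4) inclusive
  edge (6, 8)→(8, 6): d=(2,-2) inclusive
    (5,1)@(11, 3): e=[-18,30,0] → ·  [on edge]
    (4,2)@(9, 5): e=[-6,18,0] → ·  [on edge]
    (3,3)@(7, 7): e=[6,6,0] → █  [on edge]
    (4,3)@(9, 7): e=[-6,14,4] → ·
    (2,4)@(5, 9): e=[18,-6,0] → ·  [on edge]
    (3,4)@(7, 9): e=[6,2,4] → █
    (4,4)@(9, 9): e=[-6,10,8] → ·
    (1,5)@(3, 11): e=[30,-18,0] → ·  [on edge]
    (3,5)@(7, 11): e=[6,-2,8] → ·
    (0,6)@(1, 13): e=[42,-30,0] → ·  [on edge]
  covered (2 px):
    · · · · · ·
    · · · · · ·
    · · · · · ·
    · · · █ · ·
    · · · █ · ·
    · · · · · ·
    · · · · · ·
    · · · · · ·
    · · · · · ·
T1:
  2·area = 72
  edge (8, 18)→(0, 6): d=(-8,-12) inclusive
  edge (0, 6)→(2, 0): d=(2,-6) inclusive
  edge (2, 0)→(8, 18): d=(6,18) inclusive
    (0,1)@(1, 3): e=[36,0,36] → █  [on edge]
    (1,1)@(3, 3): e=[60,12,0] → █  [on edge]
    (2,1)@(5, 3): e=[84,24,-36] → ·
    (0,2)@(1, 5): e=[20,4,48] → █
    (2,2)@(5, 5): e=[68,28,-24] → ·
    (0,3)@(1, 7): e=[4,8,60] → █
    (2,3)@(5, 7): e=[52,32,-12] → ·
    (0,4)@(1, 9): e=[-12,12,72] → ·
    (1,4)@(3, 9): e=[12,24,36] → █
    (2,4)@(5, 9): e=[36,36,0] → █  [on edge]
    (3,4)@(7, 9): e=[60,48,-36] → ·
    (1,5)@(3, 11): e=[-4,28,48] → ·
    (3,7)@(7, 15): e=[12,60,0] → █  [on edge]
  covered (11 px):
    · · · · · ·
    █ █ · · · ·
    █ █ · · · ·
    █ █ · · · ·
    · █ █ · · ·
    · · █ · · ·
    · · █ · · ·
    · · · █ · ·
    · · · · · ·
T2:
  2·area = 20
  edge (8, 4)→(12, 4): d=(4,0) inclusive
  edge (12, 4)→(9, 9): d=(-3,5) inclusive
  edge (9, 9)→(8, 4): d=(-1,-5) inclusive
    (4,2)@(9, 5): e=[4,12,4] → █
    (5,2)@(11, 5): e=[4,2,14] → █
    (4,3)@(9, 7): e=[12,6,2] → █
    (5,3)@(11, 7): e=[12,-4,12] → ·
    (4,4)@(9, 9): e=[20,0,0] → █  [on edge]
    (5,4)@(11, 9): e=[20,-10,10] → ·
    (4,5)@(9, 11): e=[28,-6,-2] → ·
  covered (4 px):
    · · · · · ·
    · · · · · ·
    · · · · █ █
    · · · · █ ·
    · · · · █ ·
    · · · · · ·
    · · · · · ·
    · · · · · ·
    · · · · · ·
T3:
  2·area = 60
  edge (7, 11)→(4, 0): d=(-3,-11) inclusive
  edge (4, 0)→(10, 2): d=(6,2) inclusive
  edge (10, 2)→(7, 11): d=(-3,9) inclusive
    (2,0)@(5, 1): e=[8,4,48] → █
    (3,0)@(7, 1): e=[30,0,30] → █  [on edge]
    (4,0)@(9, 1): e=[52,-4,12] → ·
    (2,1)@(5, 3): e=[2,16,42] → █
    (4,1)@(9, 3): e=[46,8,6] → █
    (5,1)@(11, 3): e=[68,4,-12] → ·
    (2,2)@(5, 5): e=[-4,28,36] → ·
    (3,2)@(7, 5): e=[18,24,18] → █
    (4,2)@(9, 5): e=[40,20,0] → █  [on edge]
    (5,2)@(11, 5): e=[62,16,-18] → ·
    (3,3)@(7, 7): e=[12,36,12] → █
    (4,3)@(9, 7): e=[34,32,-6] → ·
    (3,5)@(7, 11): e=[0,60,0] → █  [on edge]
    (2,8)@(5, 17): e=[-40,100,0] → ·  [on edge]
  covered (10 px):
    · · █ █ · ·
    · · █ █ █ ·
    · · · █ █ ·
    · · · █ · ·
    · · · █ · ·
    · · · █ · ·
    · · · · · ·
    · · · · · ·
    · · · · · ·

Answer: [[0,1],[1,1],[0,2],[1,2],[0,3],[1,3],[1,4],[2,4],[2,5],[2,6],[3,7]]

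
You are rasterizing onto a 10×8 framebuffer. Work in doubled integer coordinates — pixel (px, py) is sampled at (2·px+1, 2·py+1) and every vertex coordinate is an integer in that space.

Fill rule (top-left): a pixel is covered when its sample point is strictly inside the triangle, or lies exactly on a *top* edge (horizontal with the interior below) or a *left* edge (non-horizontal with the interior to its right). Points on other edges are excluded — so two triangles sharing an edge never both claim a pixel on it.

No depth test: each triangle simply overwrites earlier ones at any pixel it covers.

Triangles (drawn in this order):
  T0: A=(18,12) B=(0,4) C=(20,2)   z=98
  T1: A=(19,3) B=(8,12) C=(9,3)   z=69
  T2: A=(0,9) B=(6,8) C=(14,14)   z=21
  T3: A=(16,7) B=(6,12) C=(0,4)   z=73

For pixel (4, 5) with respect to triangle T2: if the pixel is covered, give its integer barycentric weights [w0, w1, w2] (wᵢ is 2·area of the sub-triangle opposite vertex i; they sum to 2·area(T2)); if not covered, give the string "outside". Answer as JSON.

T0:
  2·area = 196
  edge (18, 12)→(0, 4): d=(-18,-8) top-left  bias=+0
  edge (0, 4)→(20, 2): d=(20,-2) top-left  bias=+0
  edge (20, 2)→(18, 12): d=(-2,10) right/bottom  bias=-1
    (5,1)@(11, 3): e=[106,2,88] → #
    (6,1)@(13, 3): e=[122,6,68] → #
    (7,1)@(15, 3): e=[138,10,48] → #
    (8,1)@(17, 3): e=[154,14,28] → #
    (9,1)@(19, 3): e=[170,18,8] → #
    (1,2)@(3, 5): e=[6,26,164] → #
    (2,2)@(5, 5): e=[22,30,144] → #
    (3,2)@(7, 5): e=[38,34,124] → #
    (4,2)@(9, 5): e=[54,38,104] → #
    (1,3)@(3, 7): e=[-30,66,160] → ·
    (2,3)@(5, 7): e=[-14,70,140] → ·
    (3,3)@(7, 7): e=[2,74,120] → #
    (9,3)@(19, 7): e=[98,98,0] → ·  [on edge]
  covered (24 px):
    · · · · · · · · · ·
    · · · · · # # # # #
    · # # # # # # # # #
    · · · # # # # # # ·
    · · · · · · # # # ·
    · · · · · · · · # ·
    · · · · · · · · · ·
    · · · · · · · · · ·
T1:
  2·area = 90
  edge (19, 3)→(8, 12): d=(-11,9) right/bottom  bias=-1
  edge (8, 12)→(9, 3): d=(1,-9) top-left  bias=+0
  edge (9, 3)→(19, 3): d=(10,0) top-left  bias=+0
    (0,1)@(1, 3): e=[162,-72,0] → ·  [on edge]
    (1,1)@(3, 3): e=[144,-54,0] → ·  [on edge]
    (2,1)@(5, 3): e=[126,-36,0] → ·  [on edge]
    (3,1)@(7, 3): e=[108,-18,0] → ·  [on edge]
    (4,1)@(9, 3): e=[90,0,0] → #  [on edge]
    (5,1)@(11, 3): e=[72,18,0] → #  [on edge]
    (6,1)@(13, 3): e=[54,36,0] → #  [on edge]
    (7,1)@(15, 3): e=[36,54,0] → #  [on edge]
    (8,1)@(17, 3): e=[18,72,0] → #  [on edge]
    (9,1)@(19, 3): e=[0,90,0] → ·  [on edge]
    (4,2)@(9, 5): e=[68,2,20] → #
    (8,2)@(17, 5): e=[-4,74,20] → ·
  covered (15 px):
    · · · · · · · · · ·
    · · · · # # # # # ·
    · · · · # # # # · ·
    · · · · # # # · · ·
    · · · · # # · · · ·
    · · · · # · · · · ·
    · · · · · · · · · ·
    · · · · · · · · · ·
T2:
  2·area = 44
  edge (0, 9)→(6, 8): d=(6,-1) top-left  bias=+0
  edge (6, 8)→(14, 14): d=(8,6) right/bottom  bias=-1
  edge (14, 14)→(0, 9): d=(-14,-5) top-left  bias=+0
    (0,4)@(1, 9): e=[1,38,5] → #
    (1,4)@(3, 9): e=[3,26,15] → #
    (2,4)@(5, 9): e=[5,14,25] → #
    (3,4)@(7, 9): e=[7,2,35] → #
    (4,4)@(9, 9): e=[9,-10,45] → ·
    (0,5)@(1, 11): e=[13,54,-23] → ·
    (1,5)@(3, 11): e=[15,42,-13] → ·
    (2,5)@(5, 11): e=[17,30,-3] → ·
    (3,5)@(7, 11): e=[19,18,7] → #
    (4,5)@(9, 11): e=[21,6,17] → #
    (5,5)@(11, 11): e=[23,-6,27] → ·
    (3,6)@(7, 13): e=[31,34,-21] → ·
  covered (6 px):
    · · · · · · · · · ·
    · · · · · · · · · ·
    · · · · · · · · · ·
    · · · · · · · · · ·
    # # # # · · · · · ·
    · · · # # · · · · ·
    · · · · · · · · · ·
    · · · · · · · · · ·
T3:
  2·area = 110
  edge (16, 7)→(6, 12): d=(-10,5) right/bottom  bias=-1
  edge (6, 12)→(0, 4): d=(-6,-8) top-left  bias=+0
  edge (0, 4)→(16, 7): d=(16,3) right/bottom  bias=-1
    (0,2)@(1, 5): e=[95,2,13] → #
    (1,2)@(3, 5): e=[85,18,7] → #
    (2,2)@(5, 5): e=[75,34,1] → #
    (3,2)@(7, 5): e=[65,50,-5] → ·
    (0,3)@(1, 7): e=[75,-10,45] → ·
    (1,3)@(3, 7): e=[65,6,39] → #
    (3,3)@(7, 7): e=[45,38,27] → #
    (4,3)@(9, 7): e=[35,54,21] → #
    (5,3)@(11, 7): e=[25,70,15] → #
    (6,3)@(13, 7): e=[15,86,9] → #
    (7,3)@(15, 7): e=[5,102,3] → #
    (8,3)@(17, 7): e=[-5,118,-3] → ·
  covered (15 px):
    · · · · · · · · · ·
    · · · · · · · · · ·
    # # # · · · · · · ·
    · # # # # # # # · ·
    · · # # # # · · · ·
    · · · # · · · · · ·
    · · · · · · · · · ·
    · · · · · · · · · ·

Final: [6,17,21]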